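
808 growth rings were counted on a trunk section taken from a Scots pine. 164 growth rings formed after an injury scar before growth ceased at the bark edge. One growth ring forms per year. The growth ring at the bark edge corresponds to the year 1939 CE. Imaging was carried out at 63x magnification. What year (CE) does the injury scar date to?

1775 CE

164 growth rings post-date the injury scar.
The growth ring at the bark edge is 1939 CE, so the injury scar dates to 1939 − 164 = 1775 CE.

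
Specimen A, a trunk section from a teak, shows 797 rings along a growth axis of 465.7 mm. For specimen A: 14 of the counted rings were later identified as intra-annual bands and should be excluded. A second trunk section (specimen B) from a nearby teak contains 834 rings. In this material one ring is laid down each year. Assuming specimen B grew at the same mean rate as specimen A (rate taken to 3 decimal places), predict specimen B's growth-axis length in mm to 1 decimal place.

496.2 mm

Specimen A: after corrections the count is 797 − 14 = 783 rings.
A: Extension rate ≈ 465.7 / 783 = 0.595 mm/yr.
For B, 0.595 mm/year × 834 years = 496.2 mm.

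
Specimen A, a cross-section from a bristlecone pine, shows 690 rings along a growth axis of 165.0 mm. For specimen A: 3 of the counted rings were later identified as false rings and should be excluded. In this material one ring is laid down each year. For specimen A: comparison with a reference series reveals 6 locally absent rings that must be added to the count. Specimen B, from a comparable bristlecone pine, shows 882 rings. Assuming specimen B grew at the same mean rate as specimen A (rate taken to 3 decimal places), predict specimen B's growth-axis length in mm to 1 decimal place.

Specimen A: after corrections the count is 690 − 3 + 6 = 693 rings.
A: Mean rate = 165.0 mm / 693 years ≈ 0.238 mm/yr.
For B, 0.238 mm/year × 882 years = 209.9 mm.

209.9 mm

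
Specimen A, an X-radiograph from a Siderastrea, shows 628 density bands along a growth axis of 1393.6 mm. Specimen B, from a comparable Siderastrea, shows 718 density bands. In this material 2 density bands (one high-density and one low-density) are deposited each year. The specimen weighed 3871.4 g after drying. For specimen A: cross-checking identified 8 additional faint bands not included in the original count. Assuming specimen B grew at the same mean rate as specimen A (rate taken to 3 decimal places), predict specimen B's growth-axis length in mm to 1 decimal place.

1573.1 mm

Specimen A: adjusted count: 628 + 8 = 636 density bands.
Specimen A: with 2 density bands per year, 636 / 2 = 318 years.
A: Extension rate ≈ 1393.6 / 318 = 4.382 mm/year.
Specimen B: 718 density bands at 2 per year is 718 / 2 = 359 years. Length of B = 4.382 × 359 = 1573.1 mm.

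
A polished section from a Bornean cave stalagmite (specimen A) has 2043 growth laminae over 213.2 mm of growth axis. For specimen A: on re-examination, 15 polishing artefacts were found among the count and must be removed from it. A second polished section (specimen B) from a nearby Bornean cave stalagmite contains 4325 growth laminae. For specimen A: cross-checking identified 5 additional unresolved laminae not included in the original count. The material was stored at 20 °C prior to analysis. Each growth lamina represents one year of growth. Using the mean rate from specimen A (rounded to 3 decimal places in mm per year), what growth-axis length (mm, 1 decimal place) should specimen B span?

Specimen A: correcting the raw count gives 2043 − 15 + 5 = 2033 true growth laminae.
A: Extension rate ≈ 213.2 / 2033 = 0.105 mm per year.
B's length ≈ 0.105 × 4325 = 454.1 mm.

454.1 mm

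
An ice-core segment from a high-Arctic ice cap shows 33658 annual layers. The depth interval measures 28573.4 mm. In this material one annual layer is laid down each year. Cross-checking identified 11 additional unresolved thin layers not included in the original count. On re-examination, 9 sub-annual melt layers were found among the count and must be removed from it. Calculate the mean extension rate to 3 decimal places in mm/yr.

0.849 mm/yr

After corrections the count is 33658 − 9 + 11 = 33660 annual layers.
Mean rate = 28573.4 mm / 33660 years ≈ 0.849 mm/yr.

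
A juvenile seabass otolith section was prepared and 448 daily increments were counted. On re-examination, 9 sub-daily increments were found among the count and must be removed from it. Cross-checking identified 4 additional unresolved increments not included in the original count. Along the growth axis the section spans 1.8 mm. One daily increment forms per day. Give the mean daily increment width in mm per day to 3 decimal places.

Correcting the raw count gives 448 − 9 + 4 = 443 true daily increments.
1.8 mm over 443 days gives 1.8 / 443 ≈ 0.004 mm per day.

0.004 mm per day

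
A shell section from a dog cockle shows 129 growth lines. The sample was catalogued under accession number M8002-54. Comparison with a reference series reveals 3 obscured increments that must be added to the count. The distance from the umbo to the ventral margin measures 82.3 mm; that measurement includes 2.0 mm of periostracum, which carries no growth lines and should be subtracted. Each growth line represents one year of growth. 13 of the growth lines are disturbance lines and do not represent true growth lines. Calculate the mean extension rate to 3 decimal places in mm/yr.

0.675 mm/yr

Correcting the raw count gives 129 − 13 + 3 = 119 true growth lines.
Net length = 82.3 − 2.0 = 80.3 mm.
80.3 mm over 119 years gives 80.3 / 119 ≈ 0.675 mm/yr.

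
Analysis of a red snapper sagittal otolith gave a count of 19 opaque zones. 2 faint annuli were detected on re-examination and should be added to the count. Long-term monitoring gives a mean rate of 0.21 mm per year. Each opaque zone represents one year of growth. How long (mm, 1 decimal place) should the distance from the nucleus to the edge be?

4.4 mm

Correcting the raw count gives 19 + 2 = 21 true opaque zones.
Predicted length = 0.21 mm/year × 21 years = 4.4 mm.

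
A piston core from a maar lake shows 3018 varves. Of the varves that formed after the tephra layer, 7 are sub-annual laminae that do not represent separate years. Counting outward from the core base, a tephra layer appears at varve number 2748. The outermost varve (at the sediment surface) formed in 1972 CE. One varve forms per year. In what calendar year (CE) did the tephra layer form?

1709 CE

3018 − 2748 = 270 varves lie beyond the tephra layer toward the sediment surface.
Excluding 7 false varves: 270 − 7 = 263.
The varve at the sediment surface is 1972 CE, so the tephra layer dates to 1972 − 263 = 1709 CE.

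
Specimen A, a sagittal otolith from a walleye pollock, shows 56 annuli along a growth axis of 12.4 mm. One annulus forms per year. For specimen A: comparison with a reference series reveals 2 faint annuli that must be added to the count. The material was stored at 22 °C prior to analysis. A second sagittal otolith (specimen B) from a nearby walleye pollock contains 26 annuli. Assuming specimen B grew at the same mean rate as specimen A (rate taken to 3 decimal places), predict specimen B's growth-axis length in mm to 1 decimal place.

Specimen A: correcting the raw count gives 56 + 2 = 58 true annuli.
A: 12.4 mm over 58 years gives 12.4 / 58 ≈ 0.214 mm/yr.
B's length ≈ 0.214 × 26 = 5.6 mm.

5.6 mm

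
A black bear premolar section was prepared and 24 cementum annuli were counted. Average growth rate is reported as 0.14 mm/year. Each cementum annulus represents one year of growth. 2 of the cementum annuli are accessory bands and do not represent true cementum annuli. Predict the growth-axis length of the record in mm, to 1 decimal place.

Correcting the raw count gives 24 − 2 = 22 true cementum annuli.
Length ≈ 0.14 × 22 = 3.1 mm.

3.1 mm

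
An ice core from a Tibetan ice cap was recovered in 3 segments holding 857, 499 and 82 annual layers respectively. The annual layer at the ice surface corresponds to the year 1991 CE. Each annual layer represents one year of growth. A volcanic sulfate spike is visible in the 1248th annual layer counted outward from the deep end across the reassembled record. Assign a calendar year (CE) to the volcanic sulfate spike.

1801 CE

Total annual layers = 857 + 499 + 82 = 1438.
Between annual layer 1248 and the ice surface there are 1438 − 1248 = 190 annual layers.
The annual layer at the ice surface is 1991 CE, so the volcanic sulfate spike dates to 1991 − 190 = 1801 CE.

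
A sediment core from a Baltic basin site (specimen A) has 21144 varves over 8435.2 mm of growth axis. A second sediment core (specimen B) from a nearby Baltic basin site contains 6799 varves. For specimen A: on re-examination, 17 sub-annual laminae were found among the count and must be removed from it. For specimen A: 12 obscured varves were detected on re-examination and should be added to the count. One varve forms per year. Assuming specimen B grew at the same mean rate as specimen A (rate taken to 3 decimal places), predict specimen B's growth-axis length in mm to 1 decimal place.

2712.8 mm

Specimen A: true varve count = 21144 − 17 + 12 = 21139.
A: Mean rate = 8435.2 mm / 21139 years ≈ 0.399 mm/year.
B's length ≈ 0.399 × 6799 = 2712.8 mm.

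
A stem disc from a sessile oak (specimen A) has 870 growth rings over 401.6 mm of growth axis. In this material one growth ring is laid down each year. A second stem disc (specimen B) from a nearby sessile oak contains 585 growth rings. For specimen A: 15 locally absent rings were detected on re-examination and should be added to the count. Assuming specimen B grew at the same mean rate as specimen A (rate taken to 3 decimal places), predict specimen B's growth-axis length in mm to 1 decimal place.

Specimen A: adjusted count: 870 + 15 = 885 growth rings.
A: Mean rate = 401.6 mm / 885 years ≈ 0.454 mm/yr.
For B, 0.454 mm/year × 585 years = 265.6 mm.

265.6 mm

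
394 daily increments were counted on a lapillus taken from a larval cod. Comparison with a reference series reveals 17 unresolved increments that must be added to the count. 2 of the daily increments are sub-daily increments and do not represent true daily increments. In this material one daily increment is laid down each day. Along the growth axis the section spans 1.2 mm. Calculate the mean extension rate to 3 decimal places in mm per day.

0.003 mm per day

True daily increment count = 394 − 2 + 17 = 409.
Extension rate ≈ 1.2 / 409 = 0.003 mm per day.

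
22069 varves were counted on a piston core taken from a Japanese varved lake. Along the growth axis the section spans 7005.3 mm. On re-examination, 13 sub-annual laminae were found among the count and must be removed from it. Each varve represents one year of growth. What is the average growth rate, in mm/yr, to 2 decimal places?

Adjusted count: 22069 − 13 = 22056 varves.
Extension rate ≈ 7005.3 / 22056 = 0.32 mm/yr.

0.32 mm/yr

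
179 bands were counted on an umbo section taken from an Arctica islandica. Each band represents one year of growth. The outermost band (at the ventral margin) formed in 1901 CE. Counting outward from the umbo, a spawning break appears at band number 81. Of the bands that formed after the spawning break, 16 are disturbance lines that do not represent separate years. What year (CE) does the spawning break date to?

1819 CE

The spawning break sits at band 81 from the umbo, so 179 − 81 = 98 bands formed after it.
Removing the 16 false bands leaves 98 − 16 = 82 true bands beyond the spawning break.
1901 − 82 = 1819 CE.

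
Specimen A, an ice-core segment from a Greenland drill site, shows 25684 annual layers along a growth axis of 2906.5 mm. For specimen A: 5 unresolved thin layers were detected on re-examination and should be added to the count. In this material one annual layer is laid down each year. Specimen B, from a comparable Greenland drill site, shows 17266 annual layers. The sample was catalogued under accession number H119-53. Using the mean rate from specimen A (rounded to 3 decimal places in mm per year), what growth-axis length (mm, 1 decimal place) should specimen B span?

Specimen A: true annual layer count = 25684 + 5 = 25689.
A: Mean rate = 2906.5 mm / 25689 years ≈ 0.113 mm per year.
For B, 0.113 mm/year × 17266 years = 1951.1 mm.

1951.1 mm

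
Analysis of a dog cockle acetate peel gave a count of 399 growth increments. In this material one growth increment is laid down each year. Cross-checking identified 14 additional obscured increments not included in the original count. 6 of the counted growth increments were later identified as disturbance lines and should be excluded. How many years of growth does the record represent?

407 years

True growth increment count = 399 − 6 + 14 = 407.
With a one-to-one growth increment periodicity this is 407 years.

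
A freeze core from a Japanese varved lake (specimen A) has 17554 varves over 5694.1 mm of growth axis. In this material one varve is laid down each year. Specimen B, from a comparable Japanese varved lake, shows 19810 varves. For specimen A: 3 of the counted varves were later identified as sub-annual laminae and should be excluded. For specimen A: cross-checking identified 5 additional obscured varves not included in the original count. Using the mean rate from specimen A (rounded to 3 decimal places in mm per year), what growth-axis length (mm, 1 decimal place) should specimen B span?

6418.4 mm

Specimen A: adjusted count: 17554 − 3 + 5 = 17556 varves.
A: Mean rate = 5694.1 mm / 17556 years ≈ 0.324 mm/year.
B's length ≈ 0.324 × 19810 = 6418.4 mm.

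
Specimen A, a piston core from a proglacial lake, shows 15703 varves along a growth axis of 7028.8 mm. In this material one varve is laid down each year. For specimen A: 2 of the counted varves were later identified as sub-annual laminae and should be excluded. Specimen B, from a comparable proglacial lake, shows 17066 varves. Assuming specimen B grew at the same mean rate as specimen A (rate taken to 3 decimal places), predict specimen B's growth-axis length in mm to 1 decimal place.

7645.6 mm

Specimen A: true varve count = 15703 − 2 = 15701.
A: 7028.8 mm over 15701 years gives 7028.8 / 15701 ≈ 0.448 mm per year.
B's length ≈ 0.448 × 17066 = 7645.6 mm.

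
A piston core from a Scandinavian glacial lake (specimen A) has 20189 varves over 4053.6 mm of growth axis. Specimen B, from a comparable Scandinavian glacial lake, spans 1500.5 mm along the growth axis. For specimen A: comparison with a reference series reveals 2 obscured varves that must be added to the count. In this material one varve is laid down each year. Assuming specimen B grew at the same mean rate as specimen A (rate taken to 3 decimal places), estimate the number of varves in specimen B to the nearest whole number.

7465 varves

Specimen A: after corrections the count is 20189 + 2 = 20191 varves.
A: Extension rate ≈ 4053.6 / 20191 = 0.201 mm/year.
B spans 1500.5 / 0.201 = 7465.17 years ≈ 7465 varves.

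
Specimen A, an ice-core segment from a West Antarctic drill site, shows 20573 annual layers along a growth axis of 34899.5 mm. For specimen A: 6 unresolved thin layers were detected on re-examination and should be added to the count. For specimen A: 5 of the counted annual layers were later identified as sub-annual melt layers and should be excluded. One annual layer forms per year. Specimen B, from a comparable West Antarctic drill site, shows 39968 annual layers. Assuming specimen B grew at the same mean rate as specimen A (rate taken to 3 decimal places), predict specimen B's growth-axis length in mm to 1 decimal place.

Specimen A: true annual layer count = 20573 − 5 + 6 = 20574.
A: Mean rate = 34899.5 mm / 20574 years ≈ 1.696 mm per year.
For B, 1.696 mm/year × 39968 years = 67785.7 mm.

67785.7 mm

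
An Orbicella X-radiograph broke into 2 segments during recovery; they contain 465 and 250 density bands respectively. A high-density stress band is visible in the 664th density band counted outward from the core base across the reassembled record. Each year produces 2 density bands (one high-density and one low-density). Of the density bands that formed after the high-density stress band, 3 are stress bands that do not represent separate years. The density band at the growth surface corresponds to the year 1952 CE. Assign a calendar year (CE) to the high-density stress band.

Total density bands = 465 + 250 = 715.
The high-density stress band sits at density band 664 from the core base, so 715 − 664 = 51 density bands formed after it.
51 − 3 false = 48 true density bands after the high-density stress band.
With 2 density bands per year, 48 / 2 = 24 years.
The density band at the growth surface is 1952 CE, so the high-density stress band dates to 1952 − 24 = 1928 CE.

1928 CE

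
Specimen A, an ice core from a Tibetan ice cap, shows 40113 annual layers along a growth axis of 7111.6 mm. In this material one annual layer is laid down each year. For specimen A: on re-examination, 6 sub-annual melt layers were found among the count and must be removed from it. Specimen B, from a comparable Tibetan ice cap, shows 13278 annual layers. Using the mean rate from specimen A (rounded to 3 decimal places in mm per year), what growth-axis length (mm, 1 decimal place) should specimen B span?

Specimen A: after corrections the count is 40113 − 6 = 40107 annual layers.
A: Extension rate ≈ 7111.6 / 40107 = 0.177 mm/year.
Length of B = 0.177 × 13278 = 2350.2 mm.

2350.2 mm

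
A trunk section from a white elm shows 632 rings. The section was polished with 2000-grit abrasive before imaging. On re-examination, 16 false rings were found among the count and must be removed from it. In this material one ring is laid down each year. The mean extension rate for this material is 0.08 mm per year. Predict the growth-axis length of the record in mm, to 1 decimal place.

49.3 mm

After corrections the count is 632 − 16 = 616 rings.
Predicted length = 0.08 mm/year × 616 years = 49.3 mm.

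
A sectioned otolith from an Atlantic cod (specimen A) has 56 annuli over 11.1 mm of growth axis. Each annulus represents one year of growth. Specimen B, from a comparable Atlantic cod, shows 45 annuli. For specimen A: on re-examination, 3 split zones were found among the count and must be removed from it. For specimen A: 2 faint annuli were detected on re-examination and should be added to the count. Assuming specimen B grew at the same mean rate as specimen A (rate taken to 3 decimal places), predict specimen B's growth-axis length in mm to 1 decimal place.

Specimen A: adjusted count: 56 − 3 + 2 = 55 annuli.
A: 11.1 mm over 55 years gives 11.1 / 55 ≈ 0.202 mm/year.
Length of B = 0.202 × 45 = 9.1 mm.

9.1 mm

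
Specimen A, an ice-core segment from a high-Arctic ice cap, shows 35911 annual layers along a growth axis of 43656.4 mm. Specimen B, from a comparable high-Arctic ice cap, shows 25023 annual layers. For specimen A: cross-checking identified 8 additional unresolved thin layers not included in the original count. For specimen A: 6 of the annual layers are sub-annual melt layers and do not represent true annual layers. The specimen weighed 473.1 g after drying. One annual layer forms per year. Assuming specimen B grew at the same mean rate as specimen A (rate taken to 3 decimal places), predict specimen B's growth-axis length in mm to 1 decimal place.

30428.0 mm

Specimen A: correcting the raw count gives 35911 − 6 + 8 = 35913 true annual layers.
A: Extension rate ≈ 43656.4 / 35913 = 1.216 mm/year.
Length of B = 1.216 × 25023 = 30428.0 mm.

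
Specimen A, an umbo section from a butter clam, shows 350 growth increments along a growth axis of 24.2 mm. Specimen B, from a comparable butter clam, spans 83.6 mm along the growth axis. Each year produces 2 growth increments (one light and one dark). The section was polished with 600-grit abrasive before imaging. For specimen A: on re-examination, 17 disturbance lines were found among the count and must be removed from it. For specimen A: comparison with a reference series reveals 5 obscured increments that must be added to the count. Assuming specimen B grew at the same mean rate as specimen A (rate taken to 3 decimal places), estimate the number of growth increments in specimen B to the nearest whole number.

1169 growth increments

Specimen A: correcting the raw count gives 350 − 17 + 5 = 338 true growth increments.
Specimen A: with 2 growth increments per year, 338 / 2 = 169 years.
A: Mean rate = 24.2 mm / 169 years ≈ 0.143 mm per year.
For B, 83.6 / 0.143 = 584.62 years; at 2 growth increments per year that is 584.62 × 2 ≈ 1169 growth increments.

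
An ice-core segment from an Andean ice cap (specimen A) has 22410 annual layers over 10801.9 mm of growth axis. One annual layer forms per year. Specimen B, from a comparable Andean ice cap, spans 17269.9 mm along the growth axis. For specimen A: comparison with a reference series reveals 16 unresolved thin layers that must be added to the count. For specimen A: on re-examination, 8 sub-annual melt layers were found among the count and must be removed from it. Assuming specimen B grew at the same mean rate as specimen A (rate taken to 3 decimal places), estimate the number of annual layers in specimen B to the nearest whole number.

Specimen A: true annual layer count = 22410 − 8 + 16 = 22418.
A: 10801.9 mm over 22418 years gives 10801.9 / 22418 ≈ 0.482 mm/yr.
B spans 17269.9 / 0.482 = 35829.67 years ≈ 35830 annual layers.

35830 annual layers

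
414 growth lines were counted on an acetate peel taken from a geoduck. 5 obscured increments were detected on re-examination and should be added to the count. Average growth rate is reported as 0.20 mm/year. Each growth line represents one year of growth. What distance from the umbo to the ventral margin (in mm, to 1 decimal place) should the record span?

83.8 mm

True growth line count = 414 + 5 = 419.
Length ≈ 0.20 × 419 = 83.8 mm.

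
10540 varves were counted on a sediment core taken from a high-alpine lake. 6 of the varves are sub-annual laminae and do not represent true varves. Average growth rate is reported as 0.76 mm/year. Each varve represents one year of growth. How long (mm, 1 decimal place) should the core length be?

8005.8 mm

After corrections the count is 10540 − 6 = 10534 varves.
Length ≈ 0.76 × 10534 = 8005.8 mm.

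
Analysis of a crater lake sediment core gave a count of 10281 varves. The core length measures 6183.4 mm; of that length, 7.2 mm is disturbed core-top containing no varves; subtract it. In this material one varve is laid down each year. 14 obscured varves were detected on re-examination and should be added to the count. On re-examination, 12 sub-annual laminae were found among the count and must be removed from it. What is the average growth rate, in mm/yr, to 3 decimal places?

0.601 mm/yr

True varve count = 10281 − 12 + 14 = 10283.
Removing the 7.2 mm offcut leaves 6183.4 − 7.2 = 6176.2 mm.
6176.2 mm over 10283 years gives 6176.2 / 10283 ≈ 0.601 mm/yr.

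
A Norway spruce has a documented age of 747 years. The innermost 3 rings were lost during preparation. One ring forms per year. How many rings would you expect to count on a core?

Expected rings over 747 years: 747.
747 − 3 missed = 744 rings expected in the prepared section.

744 rings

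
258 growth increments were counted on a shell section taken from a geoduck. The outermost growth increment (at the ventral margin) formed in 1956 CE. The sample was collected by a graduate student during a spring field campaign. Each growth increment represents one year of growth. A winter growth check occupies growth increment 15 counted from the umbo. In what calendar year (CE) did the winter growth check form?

1713 CE

Between growth increment 15 and the ventral margin there are 258 − 15 = 243 growth increments.
Counting back 243 years from 1956 CE places the winter growth check in 1956 − 243 = 1713 CE.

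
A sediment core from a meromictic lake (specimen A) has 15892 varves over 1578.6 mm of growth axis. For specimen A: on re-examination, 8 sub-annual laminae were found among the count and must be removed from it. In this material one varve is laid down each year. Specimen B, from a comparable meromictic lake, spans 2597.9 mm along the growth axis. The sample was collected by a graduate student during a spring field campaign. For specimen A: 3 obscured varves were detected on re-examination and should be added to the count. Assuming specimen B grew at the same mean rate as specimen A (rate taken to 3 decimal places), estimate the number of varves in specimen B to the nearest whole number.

26241 varves

Specimen A: adjusted count: 15892 − 8 + 3 = 15887 varves.
A: 1578.6 mm over 15887 years gives 1578.6 / 15887 ≈ 0.099 mm/yr.
Specimen B: 2597.9 mm / 0.099 mm per year = 26241.41 years ≈ 26241 varves.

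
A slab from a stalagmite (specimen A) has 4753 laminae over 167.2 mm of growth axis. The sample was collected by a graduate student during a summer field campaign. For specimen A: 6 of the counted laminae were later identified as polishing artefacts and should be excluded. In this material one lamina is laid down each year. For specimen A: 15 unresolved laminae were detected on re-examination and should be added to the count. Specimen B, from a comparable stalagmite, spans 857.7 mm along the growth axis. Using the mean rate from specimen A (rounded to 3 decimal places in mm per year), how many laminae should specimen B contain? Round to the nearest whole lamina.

24506 laminae

Specimen A: adjusted count: 4753 − 6 + 15 = 4762 laminae.
A: Mean rate = 167.2 mm / 4762 years ≈ 0.035 mm/year.
B spans 857.7 / 0.035 = 24505.71 years ≈ 24506 laminae.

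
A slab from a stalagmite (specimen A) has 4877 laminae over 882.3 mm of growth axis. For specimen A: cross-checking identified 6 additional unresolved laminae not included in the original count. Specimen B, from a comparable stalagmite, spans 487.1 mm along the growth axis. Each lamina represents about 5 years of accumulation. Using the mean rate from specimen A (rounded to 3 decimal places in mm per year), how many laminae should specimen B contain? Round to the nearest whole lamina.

2706 laminae

Specimen A: adjusted count: 4877 + 6 = 4883 laminae.
Specimen A: 4883 laminae at 5 years each span 4883 × 5 = 24415 years.
A: Extension rate ≈ 882.3 / 24415 = 0.036 mm/year.
B spans 487.1 / 0.036 = 13530.56 years; at 5 years per lamina that is 13530.56 / 5 ≈ 2706 laminae.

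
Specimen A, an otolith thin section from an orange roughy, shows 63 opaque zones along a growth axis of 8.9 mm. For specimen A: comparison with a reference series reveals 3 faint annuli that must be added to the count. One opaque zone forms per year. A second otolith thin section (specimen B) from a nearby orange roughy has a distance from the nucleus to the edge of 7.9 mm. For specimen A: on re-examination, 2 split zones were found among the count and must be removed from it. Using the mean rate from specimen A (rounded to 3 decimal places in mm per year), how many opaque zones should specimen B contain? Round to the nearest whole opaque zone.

Specimen A: true opaque zone count = 63 − 2 + 3 = 64.
A: Extension rate ≈ 8.9 / 64 = 0.139 mm per year.
B spans 7.9 / 0.139 = 56.83 years ≈ 57 opaque zones.

57 opaque zones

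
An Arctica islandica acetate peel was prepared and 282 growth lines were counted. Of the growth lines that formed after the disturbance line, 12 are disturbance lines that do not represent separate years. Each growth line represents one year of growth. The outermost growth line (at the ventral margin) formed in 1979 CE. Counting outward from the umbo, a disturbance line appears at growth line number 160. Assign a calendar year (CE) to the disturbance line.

1869 CE

The disturbance line sits at growth line 160 from the umbo, so 282 − 160 = 122 growth lines formed after it.
Removing the 12 false growth lines leaves 122 − 12 = 110 true growth lines beyond the disturbance line.
1979 − 110 = 1869 CE.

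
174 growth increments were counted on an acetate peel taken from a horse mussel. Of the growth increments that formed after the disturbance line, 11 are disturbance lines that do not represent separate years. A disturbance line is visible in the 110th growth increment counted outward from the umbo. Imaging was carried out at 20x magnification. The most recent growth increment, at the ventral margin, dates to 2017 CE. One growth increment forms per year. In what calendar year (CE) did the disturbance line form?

1964 CE

174 − 110 = 64 growth increments lie beyond the disturbance line toward the ventral margin.
Excluding 11 false growth increments: 64 − 11 = 53.
2017 − 53 = 1964 CE.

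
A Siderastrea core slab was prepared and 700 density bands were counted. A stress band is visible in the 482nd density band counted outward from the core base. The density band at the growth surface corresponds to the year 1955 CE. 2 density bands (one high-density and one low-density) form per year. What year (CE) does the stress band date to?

1846 CE

The stress band sits at density band 482 from the core base, so 700 − 482 = 218 density bands formed after it.
Dividing by 2 density bands per year: 218 / 2 = 109 years.
The density band at the growth surface is 1955 CE, so the stress band dates to 1955 − 109 = 1846 CE.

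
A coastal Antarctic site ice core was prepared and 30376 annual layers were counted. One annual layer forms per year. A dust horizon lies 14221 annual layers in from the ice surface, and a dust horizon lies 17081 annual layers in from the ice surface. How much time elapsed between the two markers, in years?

2860 years

Separation: 17081 − 14221 = 2860 annual layers.
That is 2860 years at one annual layer per year.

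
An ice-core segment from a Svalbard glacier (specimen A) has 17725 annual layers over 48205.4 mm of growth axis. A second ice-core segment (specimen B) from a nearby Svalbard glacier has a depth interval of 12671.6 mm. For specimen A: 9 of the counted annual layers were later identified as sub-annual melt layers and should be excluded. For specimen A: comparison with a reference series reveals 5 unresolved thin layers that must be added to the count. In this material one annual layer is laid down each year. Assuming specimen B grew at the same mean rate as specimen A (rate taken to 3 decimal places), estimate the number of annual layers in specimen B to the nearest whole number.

4659 annual layers

Specimen A: correcting the raw count gives 17725 − 9 + 5 = 17721 true annual layers.
A: Mean rate = 48205.4 mm / 17721 years ≈ 2.720 mm per year.
For B, 12671.6 / 2.720 = 4658.68 years ≈ 4659 annual layers.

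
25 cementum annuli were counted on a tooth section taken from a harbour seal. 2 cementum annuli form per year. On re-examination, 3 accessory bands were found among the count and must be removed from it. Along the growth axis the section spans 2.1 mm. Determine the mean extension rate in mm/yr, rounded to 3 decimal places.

After corrections the count is 25 − 3 = 22 cementum annuli.
With 2 cementum annuli per year, 22 / 2 = 11 years.
Extension rate ≈ 2.1 / 11 = 0.191 mm/yr.

0.191 mm/yr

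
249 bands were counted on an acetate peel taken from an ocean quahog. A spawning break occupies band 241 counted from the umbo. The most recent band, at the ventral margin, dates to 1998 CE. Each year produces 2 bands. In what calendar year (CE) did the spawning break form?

Between band 241 and the ventral margin there are 249 − 241 = 8 bands.
8 bands at 2 per year is 8 / 2 = 4 years.
Counting back 4 years from 1998 CE places the spawning break in 1998 − 4 = 1994 CE.

1994 CE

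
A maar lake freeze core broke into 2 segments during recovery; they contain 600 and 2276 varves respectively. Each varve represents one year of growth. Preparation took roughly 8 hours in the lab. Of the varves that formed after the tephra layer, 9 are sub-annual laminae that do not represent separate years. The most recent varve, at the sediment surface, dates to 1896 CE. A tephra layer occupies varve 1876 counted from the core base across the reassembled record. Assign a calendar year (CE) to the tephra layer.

905 CE

Total varves = 600 + 2276 = 2876.
2876 − 1876 = 1000 varves lie beyond the tephra layer toward the sediment surface.
1000 − 9 false = 991 true varves after the tephra layer.
1896 − 991 = 905 CE.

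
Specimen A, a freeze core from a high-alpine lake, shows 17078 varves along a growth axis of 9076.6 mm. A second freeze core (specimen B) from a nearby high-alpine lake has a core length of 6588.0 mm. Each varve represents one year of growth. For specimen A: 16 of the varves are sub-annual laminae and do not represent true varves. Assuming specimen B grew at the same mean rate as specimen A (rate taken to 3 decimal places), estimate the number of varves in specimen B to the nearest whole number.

12383 varves

Specimen A: correcting the raw count gives 17078 − 16 = 17062 true varves.
A: Extension rate ≈ 9076.6 / 17062 = 0.532 mm/year.
For B, 6588.0 / 0.532 = 12383.46 years ≈ 12383 varves.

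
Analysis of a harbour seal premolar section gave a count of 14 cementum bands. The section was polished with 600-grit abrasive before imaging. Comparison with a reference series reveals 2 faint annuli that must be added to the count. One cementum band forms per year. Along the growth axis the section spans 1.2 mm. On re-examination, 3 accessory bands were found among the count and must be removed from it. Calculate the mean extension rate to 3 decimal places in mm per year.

0.092 mm per year

After corrections the count is 14 − 3 + 2 = 13 cementum bands.
Extension rate ≈ 1.2 / 13 = 0.092 mm per year.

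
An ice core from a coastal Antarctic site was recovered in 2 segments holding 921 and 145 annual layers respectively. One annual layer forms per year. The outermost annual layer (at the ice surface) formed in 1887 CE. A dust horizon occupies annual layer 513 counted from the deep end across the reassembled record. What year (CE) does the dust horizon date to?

1334 CE

Total annual layers = 921 + 145 = 1066.
Between annual layer 513 and the ice surface there are 1066 − 513 = 553 annual layers.
Counting back 553 years from 1887 CE places the dust horizon in 1887 − 553 = 1334 CE.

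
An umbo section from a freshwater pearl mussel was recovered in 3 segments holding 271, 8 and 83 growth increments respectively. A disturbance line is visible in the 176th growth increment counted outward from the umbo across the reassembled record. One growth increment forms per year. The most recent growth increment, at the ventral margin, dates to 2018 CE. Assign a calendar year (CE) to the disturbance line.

Total growth increments = 271 + 8 + 83 = 362.
362 − 176 = 186 growth increments lie beyond the disturbance line toward the ventral margin.
2018 − 186 = 1832 CE.

1832 CE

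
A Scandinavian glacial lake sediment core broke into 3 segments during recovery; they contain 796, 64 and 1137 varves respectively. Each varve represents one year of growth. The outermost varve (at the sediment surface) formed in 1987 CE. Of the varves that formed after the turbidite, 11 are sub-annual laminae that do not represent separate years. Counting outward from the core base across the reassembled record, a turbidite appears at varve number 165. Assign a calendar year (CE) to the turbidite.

166 CE

Total varves = 796 + 64 + 1137 = 1997.
The turbidite sits at varve 165 from the core base, so 1997 − 165 = 1832 varves formed after it.
Removing the 11 false varves leaves 1832 − 11 = 1821 true varves beyond the turbidite.
Counting back 1821 years from 1987 CE places the turbidite in 1987 − 1821 = 166 CE.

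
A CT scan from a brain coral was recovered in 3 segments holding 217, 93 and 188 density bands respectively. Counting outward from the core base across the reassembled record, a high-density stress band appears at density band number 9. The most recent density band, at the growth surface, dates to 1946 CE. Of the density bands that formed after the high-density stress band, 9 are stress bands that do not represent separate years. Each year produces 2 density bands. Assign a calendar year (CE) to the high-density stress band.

1706 CE

Total density bands = 217 + 93 + 188 = 498.
The high-density stress band sits at density band 9 from the core base, so 498 − 9 = 489 density bands formed after it.
489 − 9 false = 480 true density bands after the high-density stress band.
With 2 density bands per year, 480 / 2 = 240 years.
The density band at the growth surface is 1946 CE, so the high-density stress band dates to 1946 − 240 = 1706 CE.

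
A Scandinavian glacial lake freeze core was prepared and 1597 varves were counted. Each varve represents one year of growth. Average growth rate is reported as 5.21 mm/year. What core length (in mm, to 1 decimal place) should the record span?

The record spans 1597 years at 5.21 mm per year.
Predicted length = 5.21 mm/year × 1597 years = 8320.4 mm.

8320.4 mm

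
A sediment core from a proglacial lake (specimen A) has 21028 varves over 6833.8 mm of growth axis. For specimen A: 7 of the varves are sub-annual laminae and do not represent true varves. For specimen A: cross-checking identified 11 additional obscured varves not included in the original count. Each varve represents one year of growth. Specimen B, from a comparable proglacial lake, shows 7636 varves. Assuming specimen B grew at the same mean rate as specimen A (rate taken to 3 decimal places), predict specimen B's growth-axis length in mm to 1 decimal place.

Specimen A: correcting the raw count gives 21028 − 7 + 11 = 21032 true varves.
A: 6833.8 mm over 21032 years gives 6833.8 / 21032 ≈ 0.325 mm/yr.
B's length ≈ 0.325 × 7636 = 2481.7 mm.

2481.7 mm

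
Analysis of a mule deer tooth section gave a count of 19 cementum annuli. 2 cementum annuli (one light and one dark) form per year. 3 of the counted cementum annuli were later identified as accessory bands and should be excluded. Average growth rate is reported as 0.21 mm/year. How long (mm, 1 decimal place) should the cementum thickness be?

Correcting the raw count gives 19 − 3 = 16 true cementum annuli.
16 cementum annuli at 2 per year is 16 / 2 = 8 years.
Length ≈ 0.21 × 8 = 1.7 mm.

1.7 mm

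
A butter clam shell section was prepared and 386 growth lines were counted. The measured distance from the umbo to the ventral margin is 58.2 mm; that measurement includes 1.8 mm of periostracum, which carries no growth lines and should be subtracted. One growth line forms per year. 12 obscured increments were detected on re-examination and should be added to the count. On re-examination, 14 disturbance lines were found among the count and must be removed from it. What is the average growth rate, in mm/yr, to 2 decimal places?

Adjusted count: 386 − 14 + 12 = 384 growth lines.
Removing the 1.8 mm offcut leaves 58.2 − 1.8 = 56.4 mm.
Mean rate = 56.4 mm / 384 years ≈ 0.15 mm/yr.

0.15 mm/yr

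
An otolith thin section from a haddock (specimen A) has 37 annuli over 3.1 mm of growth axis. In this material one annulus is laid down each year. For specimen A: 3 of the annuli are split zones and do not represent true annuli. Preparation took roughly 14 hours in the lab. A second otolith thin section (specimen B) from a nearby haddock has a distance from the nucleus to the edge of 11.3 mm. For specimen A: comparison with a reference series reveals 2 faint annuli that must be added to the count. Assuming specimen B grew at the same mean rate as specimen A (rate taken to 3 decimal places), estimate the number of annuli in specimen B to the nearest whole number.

131 annuli

Specimen A: adjusted count: 37 − 3 + 2 = 36 annuli.
A: Mean rate = 3.1 mm / 36 years ≈ 0.086 mm/year.
B spans 11.3 / 0.086 = 131.40 years ≈ 131 annuli.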